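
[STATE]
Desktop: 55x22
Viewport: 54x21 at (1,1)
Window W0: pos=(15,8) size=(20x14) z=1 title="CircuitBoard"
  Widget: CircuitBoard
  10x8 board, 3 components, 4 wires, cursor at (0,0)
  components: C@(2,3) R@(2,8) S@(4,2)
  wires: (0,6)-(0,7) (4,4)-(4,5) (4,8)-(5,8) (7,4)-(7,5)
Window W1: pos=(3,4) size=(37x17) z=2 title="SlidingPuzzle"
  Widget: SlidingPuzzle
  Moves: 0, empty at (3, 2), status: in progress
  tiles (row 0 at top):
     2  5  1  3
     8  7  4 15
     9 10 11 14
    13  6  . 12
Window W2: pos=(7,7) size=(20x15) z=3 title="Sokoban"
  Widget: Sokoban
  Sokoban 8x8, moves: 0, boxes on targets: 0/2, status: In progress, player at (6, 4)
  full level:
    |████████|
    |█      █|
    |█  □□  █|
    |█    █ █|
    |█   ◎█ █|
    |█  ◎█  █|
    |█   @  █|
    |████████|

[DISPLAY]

                                                      
                                                      
                                                      
  ┏━━━━━━━━━━━━━━━━━━━━━━━━━━━━━━━━━━━┓               
  ┃ SlidingPuzzle                     ┃               
  ┠───────────────────────────────────┨               
  ┃┌──┏━━━━━━━━━━━━━━━━━━┓            ┃               
  ┃│  ┃ Sokoban          ┃            ┃               
  ┃├──┠──────────────────┨            ┃               
  ┃│  ┃████████          ┃            ┃               
  ┃├──┃█      █          ┃            ┃               
  ┃│  ┃█  □□  █          ┃            ┃               
  ┃├──┃█    █ █          ┃            ┃               
  ┃│ 1┃█   ◎█ █          ┃            ┃               
  ┃└──┃█  ◎█  █          ┃            ┃               
  ┃Mov┃█   @  █          ┃            ┃               
  ┃   ┃████████          ┃            ┃               
  ┃   ┃Moves: 0  0/2     ┃            ┃               
  ┃   ┃                  ┃            ┃               
  ┗━━━┃                  ┃━━━━━━━━━━━━┛               
      ┗━━━━━━━━━━━━━━━━━━┛━━━━━━━┛                    


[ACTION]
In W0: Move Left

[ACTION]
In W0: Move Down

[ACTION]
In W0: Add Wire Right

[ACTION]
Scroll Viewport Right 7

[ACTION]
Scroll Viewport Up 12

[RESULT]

                                                      
                                                      
                                                      
                                                      
  ┏━━━━━━━━━━━━━━━━━━━━━━━━━━━━━━━━━━━┓               
  ┃ SlidingPuzzle                     ┃               
  ┠───────────────────────────────────┨               
  ┃┌──┏━━━━━━━━━━━━━━━━━━┓            ┃               
  ┃│  ┃ Sokoban          ┃            ┃               
  ┃├──┠──────────────────┨            ┃               
  ┃│  ┃████████          ┃            ┃               
  ┃├──┃█      █          ┃            ┃               
  ┃│  ┃█  □□  █          ┃            ┃               
  ┃├──┃█    █ █          ┃            ┃               
  ┃│ 1┃█   ◎█ █          ┃            ┃               
  ┃└──┃█  ◎█  █          ┃            ┃               
  ┃Mov┃█   @  █          ┃            ┃               
  ┃   ┃████████          ┃            ┃               
  ┃   ┃Moves: 0  0/2     ┃            ┃               
  ┃   ┃                  ┃            ┃               
  ┗━━━┃                  ┃━━━━━━━━━━━━┛               


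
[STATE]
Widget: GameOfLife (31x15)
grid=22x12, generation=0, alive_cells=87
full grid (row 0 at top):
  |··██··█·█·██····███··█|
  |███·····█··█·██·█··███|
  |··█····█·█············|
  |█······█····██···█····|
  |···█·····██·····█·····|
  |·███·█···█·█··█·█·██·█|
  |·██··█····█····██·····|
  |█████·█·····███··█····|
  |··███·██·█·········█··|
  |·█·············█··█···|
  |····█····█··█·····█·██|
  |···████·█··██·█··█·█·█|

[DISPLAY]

Gen: 0                         
··██··█·█·██····███··█         
███·····█··█·██·█··███         
··█····█·█············         
█······█····██···█····         
···█·····██·····█·····         
·███·█···█·█··█·█·██·█         
·██··█····█····██·····         
█████·█·····███··█····         
··███·██·█·········█··         
·█·············█··█···         
····█····█··█·····█·██         
···████·█··██·█··█·█·█         
                               
                               


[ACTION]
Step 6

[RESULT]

Gen: 6                         
··············███·····         
······██··██····█···██         
······██··█████·····██         
······██·····███······         
······██·····███······         
······██··········█···         
··········█····█··█···         
···█·█·█··█···█··█····         
···█······██·███····██         
···█··███······█····██         
·····███··············         
······················         
                               
                               


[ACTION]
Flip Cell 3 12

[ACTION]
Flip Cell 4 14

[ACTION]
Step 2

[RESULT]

Gen: 8                         
···············██·····         
······██·█·····██···██         
·····█··█···········██         
····█████·····█·······         
·····█··█····█·█······         
······███····██·······         
······███········█····         
···█·······██·███·····         
···█·█··█··██··██···██         
···███·██·█···███···██         
····████··············         
······················         
                               
                               


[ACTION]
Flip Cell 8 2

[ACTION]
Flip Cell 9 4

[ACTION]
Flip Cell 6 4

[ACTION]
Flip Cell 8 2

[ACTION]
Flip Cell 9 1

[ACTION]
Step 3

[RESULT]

Gen: 11                        
·······██······█······         
······███·····█·····██         
·····███··█··█··█···██         
····██··█····█········         
·····█·····██···█·····         
····████···███·██·····         
····█████··███·█······         
·······█·██···█··█····         
··██·██·······█·····██         
··█····██········█··██         
··█····██······██·····         
···█···█··············         
                               
                               


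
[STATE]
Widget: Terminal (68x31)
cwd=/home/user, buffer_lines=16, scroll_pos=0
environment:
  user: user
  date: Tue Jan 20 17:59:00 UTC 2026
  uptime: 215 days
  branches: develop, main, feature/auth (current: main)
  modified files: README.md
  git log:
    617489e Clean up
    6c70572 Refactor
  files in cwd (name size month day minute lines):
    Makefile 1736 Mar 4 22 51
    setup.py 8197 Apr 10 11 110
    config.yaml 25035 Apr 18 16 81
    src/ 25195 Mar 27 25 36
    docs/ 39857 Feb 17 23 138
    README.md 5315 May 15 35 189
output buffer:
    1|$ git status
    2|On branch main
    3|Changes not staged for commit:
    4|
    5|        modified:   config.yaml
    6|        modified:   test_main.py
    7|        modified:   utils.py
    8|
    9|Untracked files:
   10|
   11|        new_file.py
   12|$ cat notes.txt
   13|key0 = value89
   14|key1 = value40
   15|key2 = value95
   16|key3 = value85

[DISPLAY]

$ git status                                                        
On branch main                                                      
Changes not staged for commit:                                      
                                                                    
        modified:   config.yaml                                     
        modified:   test_main.py                                    
        modified:   utils.py                                        
                                                                    
Untracked files:                                                    
                                                                    
        new_file.py                                                 
$ cat notes.txt                                                     
key0 = value89                                                      
key1 = value40                                                      
key2 = value95                                                      
key3 = value85                                                      
$ █                                                                 
                                                                    
                                                                    
                                                                    
                                                                    
                                                                    
                                                                    
                                                                    
                                                                    
                                                                    
                                                                    
                                                                    
                                                                    
                                                                    
                                                                    


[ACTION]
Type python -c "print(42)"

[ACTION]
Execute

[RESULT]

$ git status                                                        
On branch main                                                      
Changes not staged for commit:                                      
                                                                    
        modified:   config.yaml                                     
        modified:   test_main.py                                    
        modified:   utils.py                                        
                                                                    
Untracked files:                                                    
                                                                    
        new_file.py                                                 
$ cat notes.txt                                                     
key0 = value89                                                      
key1 = value40                                                      
key2 = value95                                                      
key3 = value85                                                      
$ python -c "print(42)"                                             
42                                                                  
$ █                                                                 
                                                                    
                                                                    
                                                                    
                                                                    
                                                                    
                                                                    
                                                                    
                                                                    
                                                                    
                                                                    
                                                                    
                                                                    


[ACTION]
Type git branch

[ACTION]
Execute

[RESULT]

$ git status                                                        
On branch main                                                      
Changes not staged for commit:                                      
                                                                    
        modified:   config.yaml                                     
        modified:   test_main.py                                    
        modified:   utils.py                                        
                                                                    
Untracked files:                                                    
                                                                    
        new_file.py                                                 
$ cat notes.txt                                                     
key0 = value89                                                      
key1 = value40                                                      
key2 = value95                                                      
key3 = value85                                                      
$ python -c "print(42)"                                             
42                                                                  
$ git branch                                                        
  develop                                                           
* main                                                              
  feature/auth                                                      
$ █                                                                 
                                                                    
                                                                    
                                                                    
                                                                    
                                                                    
                                                                    
                                                                    
                                                                    


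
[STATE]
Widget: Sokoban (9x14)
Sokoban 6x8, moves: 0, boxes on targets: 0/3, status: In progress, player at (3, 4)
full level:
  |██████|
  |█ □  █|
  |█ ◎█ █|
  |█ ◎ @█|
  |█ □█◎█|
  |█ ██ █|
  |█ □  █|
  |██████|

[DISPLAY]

██████   
█ □  █   
█ ◎█ █   
█ ◎ @█   
█ □█◎█   
█ ██ █   
█ □  █   
██████   
Moves: 0 
         
         
         
         
         


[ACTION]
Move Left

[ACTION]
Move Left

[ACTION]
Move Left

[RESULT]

██████   
█ □  █   
█ ◎█ █   
█@◎  █   
█ □█◎█   
█ ██ █   
█ □  █   
██████   
Moves: 3 
         
         
         
         
         


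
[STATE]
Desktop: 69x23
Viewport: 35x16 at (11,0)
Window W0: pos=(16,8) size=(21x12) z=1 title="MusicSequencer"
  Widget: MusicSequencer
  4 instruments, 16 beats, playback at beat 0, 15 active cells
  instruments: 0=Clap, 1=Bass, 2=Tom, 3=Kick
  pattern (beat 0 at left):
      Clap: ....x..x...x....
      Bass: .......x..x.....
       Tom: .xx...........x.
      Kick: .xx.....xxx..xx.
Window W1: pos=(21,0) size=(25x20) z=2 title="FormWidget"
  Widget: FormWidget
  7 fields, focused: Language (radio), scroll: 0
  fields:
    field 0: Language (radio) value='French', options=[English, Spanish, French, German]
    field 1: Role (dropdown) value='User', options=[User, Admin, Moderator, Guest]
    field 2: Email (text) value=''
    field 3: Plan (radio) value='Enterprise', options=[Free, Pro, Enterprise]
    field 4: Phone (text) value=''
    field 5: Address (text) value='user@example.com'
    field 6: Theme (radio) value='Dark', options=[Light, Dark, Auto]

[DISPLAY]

          ┏━━━━━━━━━━━━━━━━━━━━━━━┓
          ┃ FormWidget            ┃
          ┠───────────────────────┨
          ┃> Language:   ( ) Engli┃
          ┃  Role:       [User  ▼]┃
          ┃  Email:      [       ]┃
          ┃  Plan:       ( ) Free ┃
          ┃  Phone:      [       ]┃
     ┏━━━━┃  Address:    [user@ex]┃
     ┃ Mus┃  Theme:      ( ) Light┃
     ┠────┃                       ┃
     ┃    ┃                       ┃
     ┃ Cla┃                       ┃
     ┃ Bas┃                       ┃
     ┃  To┃                       ┃
     ┃ Kic┃                       ┃


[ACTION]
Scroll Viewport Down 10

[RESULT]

          ┃  Phone:      [       ]┃
     ┏━━━━┃  Address:    [user@ex]┃
     ┃ Mus┃  Theme:      ( ) Light┃
     ┠────┃                       ┃
     ┃    ┃                       ┃
     ┃ Cla┃                       ┃
     ┃ Bas┃                       ┃
     ┃  To┃                       ┃
     ┃ Kic┃                       ┃
     ┃    ┃                       ┃
     ┃    ┃                       ┃
     ┃    ┃                       ┃
     ┗━━━━┗━━━━━━━━━━━━━━━━━━━━━━━┛
                                   
                                   
                                   


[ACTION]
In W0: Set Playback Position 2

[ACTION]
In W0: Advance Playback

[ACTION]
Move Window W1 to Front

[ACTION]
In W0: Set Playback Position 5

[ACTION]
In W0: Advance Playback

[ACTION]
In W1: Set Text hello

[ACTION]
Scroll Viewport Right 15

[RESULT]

one:      [       ]┃               
dress:    [user@ex]┃               
eme:      ( ) Light┃               
                   ┃               
                   ┃               
                   ┃               
                   ┃               
                   ┃               
                   ┃               
                   ┃               
                   ┃               
                   ┃               
━━━━━━━━━━━━━━━━━━━┛               
                                   
                                   
                                   


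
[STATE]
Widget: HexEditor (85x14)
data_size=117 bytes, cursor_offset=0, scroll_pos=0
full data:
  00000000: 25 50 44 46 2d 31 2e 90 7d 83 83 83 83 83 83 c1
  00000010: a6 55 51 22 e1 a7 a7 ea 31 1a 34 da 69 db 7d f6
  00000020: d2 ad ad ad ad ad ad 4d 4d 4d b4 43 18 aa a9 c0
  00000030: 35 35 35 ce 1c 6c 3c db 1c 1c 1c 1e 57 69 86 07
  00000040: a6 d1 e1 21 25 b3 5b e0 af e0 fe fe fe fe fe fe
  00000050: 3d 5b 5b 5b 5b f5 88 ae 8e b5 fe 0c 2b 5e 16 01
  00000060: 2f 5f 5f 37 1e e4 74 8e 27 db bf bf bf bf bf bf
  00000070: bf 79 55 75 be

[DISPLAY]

00000000  25 50 44 46 2d 31 2e 90  7d 83 83 83 83 83 83 c1  |%PDF-1..}.......|       
00000010  a6 55 51 22 e1 a7 a7 ea  31 1a 34 da 69 db 7d f6  |.UQ"....1.4.i.}.|       
00000020  d2 ad ad ad ad ad ad 4d  4d 4d b4 43 18 aa a9 c0  |.......MMM.C....|       
00000030  35 35 35 ce 1c 6c 3c db  1c 1c 1c 1e 57 69 86 07  |555..l<.....Wi..|       
00000040  a6 d1 e1 21 25 b3 5b e0  af e0 fe fe fe fe fe fe  |...!%.[.........|       
00000050  3d 5b 5b 5b 5b f5 88 ae  8e b5 fe 0c 2b 5e 16 01  |=[[[[.......+^..|       
00000060  2f 5f 5f 37 1e e4 74 8e  27 db bf bf bf bf bf bf  |/__7..t.'.......|       
00000070  bf 79 55 75 be                                    |.yUu.           |       
                                                                                     
                                                                                     
                                                                                     
                                                                                     
                                                                                     
                                                                                     


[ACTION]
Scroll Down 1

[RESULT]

00000010  a6 55 51 22 e1 a7 a7 ea  31 1a 34 da 69 db 7d f6  |.UQ"....1.4.i.}.|       
00000020  d2 ad ad ad ad ad ad 4d  4d 4d b4 43 18 aa a9 c0  |.......MMM.C....|       
00000030  35 35 35 ce 1c 6c 3c db  1c 1c 1c 1e 57 69 86 07  |555..l<.....Wi..|       
00000040  a6 d1 e1 21 25 b3 5b e0  af e0 fe fe fe fe fe fe  |...!%.[.........|       
00000050  3d 5b 5b 5b 5b f5 88 ae  8e b5 fe 0c 2b 5e 16 01  |=[[[[.......+^..|       
00000060  2f 5f 5f 37 1e e4 74 8e  27 db bf bf bf bf bf bf  |/__7..t.'.......|       
00000070  bf 79 55 75 be                                    |.yUu.           |       
                                                                                     
                                                                                     
                                                                                     
                                                                                     
                                                                                     
                                                                                     
                                                                                     


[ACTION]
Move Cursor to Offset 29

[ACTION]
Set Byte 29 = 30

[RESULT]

00000010  a6 55 51 22 e1 a7 a7 ea  31 1a 34 da 69 30 7d f6  |.UQ"....1.4.i0}.|       
00000020  d2 ad ad ad ad ad ad 4d  4d 4d b4 43 18 aa a9 c0  |.......MMM.C....|       
00000030  35 35 35 ce 1c 6c 3c db  1c 1c 1c 1e 57 69 86 07  |555..l<.....Wi..|       
00000040  a6 d1 e1 21 25 b3 5b e0  af e0 fe fe fe fe fe fe  |...!%.[.........|       
00000050  3d 5b 5b 5b 5b f5 88 ae  8e b5 fe 0c 2b 5e 16 01  |=[[[[.......+^..|       
00000060  2f 5f 5f 37 1e e4 74 8e  27 db bf bf bf bf bf bf  |/__7..t.'.......|       
00000070  bf 79 55 75 be                                    |.yUu.           |       
                                                                                     
                                                                                     
                                                                                     
                                                                                     
                                                                                     
                                                                                     
                                                                                     


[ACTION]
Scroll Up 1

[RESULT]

00000000  25 50 44 46 2d 31 2e 90  7d 83 83 83 83 83 83 c1  |%PDF-1..}.......|       
00000010  a6 55 51 22 e1 a7 a7 ea  31 1a 34 da 69 30 7d f6  |.UQ"....1.4.i0}.|       
00000020  d2 ad ad ad ad ad ad 4d  4d 4d b4 43 18 aa a9 c0  |.......MMM.C....|       
00000030  35 35 35 ce 1c 6c 3c db  1c 1c 1c 1e 57 69 86 07  |555..l<.....Wi..|       
00000040  a6 d1 e1 21 25 b3 5b e0  af e0 fe fe fe fe fe fe  |...!%.[.........|       
00000050  3d 5b 5b 5b 5b f5 88 ae  8e b5 fe 0c 2b 5e 16 01  |=[[[[.......+^..|       
00000060  2f 5f 5f 37 1e e4 74 8e  27 db bf bf bf bf bf bf  |/__7..t.'.......|       
00000070  bf 79 55 75 be                                    |.yUu.           |       
                                                                                     
                                                                                     
                                                                                     
                                                                                     
                                                                                     
                                                                                     


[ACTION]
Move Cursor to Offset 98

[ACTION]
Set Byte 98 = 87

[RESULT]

00000000  25 50 44 46 2d 31 2e 90  7d 83 83 83 83 83 83 c1  |%PDF-1..}.......|       
00000010  a6 55 51 22 e1 a7 a7 ea  31 1a 34 da 69 30 7d f6  |.UQ"....1.4.i0}.|       
00000020  d2 ad ad ad ad ad ad 4d  4d 4d b4 43 18 aa a9 c0  |.......MMM.C....|       
00000030  35 35 35 ce 1c 6c 3c db  1c 1c 1c 1e 57 69 86 07  |555..l<.....Wi..|       
00000040  a6 d1 e1 21 25 b3 5b e0  af e0 fe fe fe fe fe fe  |...!%.[.........|       
00000050  3d 5b 5b 5b 5b f5 88 ae  8e b5 fe 0c 2b 5e 16 01  |=[[[[.......+^..|       
00000060  2f 5f 87 37 1e e4 74 8e  27 db bf bf bf bf bf bf  |/_.7..t.'.......|       
00000070  bf 79 55 75 be                                    |.yUu.           |       
                                                                                     
                                                                                     
                                                                                     
                                                                                     
                                                                                     
                                                                                     


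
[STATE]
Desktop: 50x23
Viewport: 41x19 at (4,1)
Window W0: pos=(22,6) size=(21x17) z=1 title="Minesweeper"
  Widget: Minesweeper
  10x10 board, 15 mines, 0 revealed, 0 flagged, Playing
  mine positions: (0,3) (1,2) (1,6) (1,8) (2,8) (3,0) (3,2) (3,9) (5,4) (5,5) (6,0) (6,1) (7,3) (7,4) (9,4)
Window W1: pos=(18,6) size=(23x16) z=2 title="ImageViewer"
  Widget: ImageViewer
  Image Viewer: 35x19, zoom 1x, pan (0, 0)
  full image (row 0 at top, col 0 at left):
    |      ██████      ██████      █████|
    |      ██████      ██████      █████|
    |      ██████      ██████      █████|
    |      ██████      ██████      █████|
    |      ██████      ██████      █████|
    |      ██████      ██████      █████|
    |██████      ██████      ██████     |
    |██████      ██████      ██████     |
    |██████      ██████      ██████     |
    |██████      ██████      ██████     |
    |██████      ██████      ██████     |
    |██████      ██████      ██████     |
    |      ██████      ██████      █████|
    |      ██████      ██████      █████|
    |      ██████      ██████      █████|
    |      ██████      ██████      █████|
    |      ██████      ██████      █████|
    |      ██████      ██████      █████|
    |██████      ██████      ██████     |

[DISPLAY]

                                         
                                         
                                         
                                         
                                         
              ┏━━━━━━━━━━━━━━━━━━━━━┓━┓  
              ┃ ImageViewer         ┃ ┃  
              ┠─────────────────────┨─┨  
              ┃      ██████      ███┃ ┃  
              ┃      ██████      ███┃ ┃  
              ┃      ██████      ███┃ ┃  
              ┃      ██████      ███┃ ┃  
              ┃      ██████      ███┃ ┃  
              ┃      ██████      ███┃ ┃  
              ┃██████      ██████   ┃ ┃  
              ┃██████      ██████   ┃ ┃  
              ┃██████      ██████   ┃ ┃  
              ┃██████      ██████   ┃ ┃  
              ┃██████      ██████   ┃ ┃  


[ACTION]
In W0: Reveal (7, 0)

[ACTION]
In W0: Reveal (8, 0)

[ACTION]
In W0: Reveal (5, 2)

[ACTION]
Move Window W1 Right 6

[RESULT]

                                         
                                         
                                         
                                         
                                         
                  ┏━┏━━━━━━━━━━━━━━━━━━━━
                  ┃ ┃ ImageViewer        
                  ┠─┠────────────────────
                  ┃■┃      ██████      ██
                  ┃■┃      ██████      ██
                  ┃■┃      ██████      ██
                  ┃■┃      ██████      ██
                  ┃■┃      ██████      ██
                  ┃■┃      ██████      ██
                  ┃■┃██████      ██████  
                  ┃2┃██████      ██████  
                  ┃ ┃██████      ██████  
                  ┃ ┃██████      ██████  
                  ┃ ┃██████      ██████  


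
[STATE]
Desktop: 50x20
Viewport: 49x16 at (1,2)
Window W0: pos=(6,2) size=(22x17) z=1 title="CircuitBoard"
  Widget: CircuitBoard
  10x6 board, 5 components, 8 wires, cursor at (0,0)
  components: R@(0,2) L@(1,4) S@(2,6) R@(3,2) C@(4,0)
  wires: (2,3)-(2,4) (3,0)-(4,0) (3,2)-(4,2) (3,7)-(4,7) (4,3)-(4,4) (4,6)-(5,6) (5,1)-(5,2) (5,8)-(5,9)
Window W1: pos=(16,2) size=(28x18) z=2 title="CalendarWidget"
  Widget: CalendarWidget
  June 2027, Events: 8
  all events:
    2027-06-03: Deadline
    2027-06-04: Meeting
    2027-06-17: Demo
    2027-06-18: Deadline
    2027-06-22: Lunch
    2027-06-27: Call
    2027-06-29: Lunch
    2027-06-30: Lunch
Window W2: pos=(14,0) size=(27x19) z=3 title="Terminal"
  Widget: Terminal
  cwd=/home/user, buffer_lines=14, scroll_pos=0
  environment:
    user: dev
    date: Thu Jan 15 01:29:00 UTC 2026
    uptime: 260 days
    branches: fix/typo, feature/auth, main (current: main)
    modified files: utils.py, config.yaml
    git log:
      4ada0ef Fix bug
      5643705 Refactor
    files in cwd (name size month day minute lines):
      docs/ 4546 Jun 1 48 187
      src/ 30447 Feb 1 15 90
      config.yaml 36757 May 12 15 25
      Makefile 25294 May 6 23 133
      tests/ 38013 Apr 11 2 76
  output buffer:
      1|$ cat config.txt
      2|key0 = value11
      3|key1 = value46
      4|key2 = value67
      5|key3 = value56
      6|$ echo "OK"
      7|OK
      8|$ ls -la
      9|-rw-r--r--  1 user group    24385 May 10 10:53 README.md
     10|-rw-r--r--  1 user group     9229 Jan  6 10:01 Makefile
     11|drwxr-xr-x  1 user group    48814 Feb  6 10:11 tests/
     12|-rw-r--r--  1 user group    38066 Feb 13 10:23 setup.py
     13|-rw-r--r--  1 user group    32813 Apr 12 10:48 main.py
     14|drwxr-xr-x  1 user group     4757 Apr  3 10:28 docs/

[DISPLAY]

     ┏━━━━━━━┠─────────────────────────┨━━┓      
     ┃ Circui┃$ cat config.txt         ┃  ┃      
     ┠───────┃key0 = value11           ┃──┨      
     ┃   0 1 ┃key1 = value46           ┃  ┃      
     ┃0  [.] ┃key2 = value67           ┃  ┃      
     ┃       ┃key3 = value56           ┃  ┃      
     ┃1      ┃$ echo "OK"              ┃  ┃      
     ┃       ┃OK                       ┃  ┃      
     ┃2      ┃$ ls -la                 ┃  ┃      
     ┃       ┃-rw-r--r--  1 user group ┃  ┃      
     ┃3   ·  ┃-rw-r--r--  1 user group ┃  ┃      
     ┃    │  ┃drwxr-xr-x  1 user group ┃  ┃      
     ┃4   C  ┃-rw-r--r--  1 user group ┃  ┃      
     ┃       ┃-rw-r--r--  1 user group ┃  ┃      
     ┃5      ┃drwxr-xr-x  1 user group ┃  ┃      
     ┃Cursor:┃$ █                      ┃  ┃      


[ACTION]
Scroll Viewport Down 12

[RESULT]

     ┠───────┃key0 = value11           ┃──┨      
     ┃   0 1 ┃key1 = value46           ┃  ┃      
     ┃0  [.] ┃key2 = value67           ┃  ┃      
     ┃       ┃key3 = value56           ┃  ┃      
     ┃1      ┃$ echo "OK"              ┃  ┃      
     ┃       ┃OK                       ┃  ┃      
     ┃2      ┃$ ls -la                 ┃  ┃      
     ┃       ┃-rw-r--r--  1 user group ┃  ┃      
     ┃3   ·  ┃-rw-r--r--  1 user group ┃  ┃      
     ┃    │  ┃drwxr-xr-x  1 user group ┃  ┃      
     ┃4   C  ┃-rw-r--r--  1 user group ┃  ┃      
     ┃       ┃-rw-r--r--  1 user group ┃  ┃      
     ┃5      ┃drwxr-xr-x  1 user group ┃  ┃      
     ┃Cursor:┃$ █                      ┃  ┃      
     ┗━━━━━━━┗━━━━━━━━━━━━━━━━━━━━━━━━━┛  ┃      
               ┗━━━━━━━━━━━━━━━━━━━━━━━━━━┛      


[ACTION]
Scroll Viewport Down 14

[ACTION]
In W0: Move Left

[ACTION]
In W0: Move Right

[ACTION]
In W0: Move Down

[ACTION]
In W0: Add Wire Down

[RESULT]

     ┠───────┃key0 = value11           ┃──┨      
     ┃   0 1 ┃key1 = value46           ┃  ┃      
     ┃0      ┃key2 = value67           ┃  ┃      
     ┃       ┃key3 = value56           ┃  ┃      
     ┃1      ┃$ echo "OK"              ┃  ┃      
     ┃       ┃OK                       ┃  ┃      
     ┃2      ┃$ ls -la                 ┃  ┃      
     ┃       ┃-rw-r--r--  1 user group ┃  ┃      
     ┃3   ·  ┃-rw-r--r--  1 user group ┃  ┃      
     ┃    │  ┃drwxr-xr-x  1 user group ┃  ┃      
     ┃4   C  ┃-rw-r--r--  1 user group ┃  ┃      
     ┃       ┃-rw-r--r--  1 user group ┃  ┃      
     ┃5      ┃drwxr-xr-x  1 user group ┃  ┃      
     ┃Cursor:┃$ █                      ┃  ┃      
     ┗━━━━━━━┗━━━━━━━━━━━━━━━━━━━━━━━━━┛  ┃      
               ┗━━━━━━━━━━━━━━━━━━━━━━━━━━┛      


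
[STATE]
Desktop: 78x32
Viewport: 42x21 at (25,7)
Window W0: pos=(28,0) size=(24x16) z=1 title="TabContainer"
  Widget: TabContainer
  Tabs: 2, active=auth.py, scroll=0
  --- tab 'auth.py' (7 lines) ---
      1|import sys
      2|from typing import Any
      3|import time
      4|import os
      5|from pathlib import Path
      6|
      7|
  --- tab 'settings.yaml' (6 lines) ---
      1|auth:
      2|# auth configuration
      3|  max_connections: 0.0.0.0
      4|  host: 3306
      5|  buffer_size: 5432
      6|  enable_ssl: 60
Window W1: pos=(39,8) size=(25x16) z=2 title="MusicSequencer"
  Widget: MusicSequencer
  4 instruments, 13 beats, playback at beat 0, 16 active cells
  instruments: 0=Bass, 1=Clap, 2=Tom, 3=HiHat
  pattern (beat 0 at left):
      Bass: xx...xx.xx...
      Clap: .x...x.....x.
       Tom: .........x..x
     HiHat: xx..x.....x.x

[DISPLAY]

   ┃import time           ┃               
   ┃import os ┏━━━━━━━━━━━━━━━━━━━━━━━┓   
   ┃from pathl┃ MusicSequencer        ┃   
   ┃          ┠───────────────────────┨   
   ┃          ┃      ▼123456789012    ┃   
   ┃          ┃  Bass██···██·██···    ┃   
   ┃          ┃  Clap·█···█·····█·    ┃   
   ┃          ┃   Tom·········█··█    ┃   
   ┗━━━━━━━━━━┃ HiHat██··█·····█·█    ┃   
              ┃                       ┃   
              ┃                       ┃   
              ┃                       ┃   
              ┃                       ┃   
              ┃                       ┃   
              ┃                       ┃   
              ┃                       ┃   
              ┗━━━━━━━━━━━━━━━━━━━━━━━┛   
                                          
                                          
                                          
                                          


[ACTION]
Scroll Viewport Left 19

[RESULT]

                      ┃import time        
                      ┃import os ┏━━━━━━━━
                      ┃from pathl┃ MusicSe
                      ┃          ┠────────
                      ┃          ┃      ▼1
                      ┃          ┃  Bass██
                      ┃          ┃  Clap·█
                      ┃          ┃   Tom··
                      ┗━━━━━━━━━━┃ HiHat██
                                 ┃        
                                 ┃        
                                 ┃        
                                 ┃        
                                 ┃        
                                 ┃        
                                 ┃        
                                 ┗━━━━━━━━
                                          
                                          
                                          
                                          


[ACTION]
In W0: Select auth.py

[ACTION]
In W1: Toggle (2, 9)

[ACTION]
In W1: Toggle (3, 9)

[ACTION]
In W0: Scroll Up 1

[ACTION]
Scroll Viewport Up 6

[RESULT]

                      ┃ TabContainer      
                      ┠───────────────────
                      ┃[auth.py]│ settings
                      ┃───────────────────
                      ┃import sys         
                      ┃from typing import 
                      ┃import time        
                      ┃import os ┏━━━━━━━━
                      ┃from pathl┃ MusicSe
                      ┃          ┠────────
                      ┃          ┃      ▼1
                      ┃          ┃  Bass██
                      ┃          ┃  Clap·█
                      ┃          ┃   Tom··
                      ┗━━━━━━━━━━┃ HiHat██
                                 ┃        
                                 ┃        
                                 ┃        
                                 ┃        
                                 ┃        
                                 ┃        
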